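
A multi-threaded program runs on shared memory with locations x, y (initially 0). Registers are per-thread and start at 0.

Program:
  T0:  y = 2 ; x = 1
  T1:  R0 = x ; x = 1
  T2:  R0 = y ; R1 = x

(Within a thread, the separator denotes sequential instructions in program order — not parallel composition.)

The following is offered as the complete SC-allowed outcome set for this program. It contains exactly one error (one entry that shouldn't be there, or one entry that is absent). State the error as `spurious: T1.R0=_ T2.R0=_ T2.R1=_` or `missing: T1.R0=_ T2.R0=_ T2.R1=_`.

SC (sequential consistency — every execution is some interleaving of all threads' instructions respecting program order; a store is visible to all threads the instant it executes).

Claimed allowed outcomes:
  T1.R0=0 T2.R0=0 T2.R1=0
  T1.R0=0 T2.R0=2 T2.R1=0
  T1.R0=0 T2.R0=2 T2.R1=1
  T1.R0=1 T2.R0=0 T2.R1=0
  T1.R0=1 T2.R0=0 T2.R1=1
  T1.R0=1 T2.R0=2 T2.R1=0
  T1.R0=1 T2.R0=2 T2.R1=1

missing: T1.R0=0 T2.R0=0 T2.R1=1

outcome vector order: (T1.R0,T2.R0,T2.R1)
[SC] allowed = {(0,0,0), (0,0,1), (0,2,0), (0,2,1), (1,0,0), (1,0,1), (1,2,0), (1,2,1)}
SC∖claimed = {(0,0,1)}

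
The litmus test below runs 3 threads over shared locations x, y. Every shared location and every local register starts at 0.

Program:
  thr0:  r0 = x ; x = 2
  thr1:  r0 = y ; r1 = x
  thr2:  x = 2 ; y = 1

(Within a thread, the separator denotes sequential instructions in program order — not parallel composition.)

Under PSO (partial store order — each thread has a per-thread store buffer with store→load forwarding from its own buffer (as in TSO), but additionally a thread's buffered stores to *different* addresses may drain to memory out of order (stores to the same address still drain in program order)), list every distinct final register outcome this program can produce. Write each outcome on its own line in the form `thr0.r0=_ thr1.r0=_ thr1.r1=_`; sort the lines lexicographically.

thr0.r0=0 thr1.r0=0 thr1.r1=0
thr0.r0=0 thr1.r0=0 thr1.r1=2
thr0.r0=0 thr1.r0=1 thr1.r1=0
thr0.r0=0 thr1.r0=1 thr1.r1=2
thr0.r0=2 thr1.r0=0 thr1.r1=0
thr0.r0=2 thr1.r0=0 thr1.r1=2
thr0.r0=2 thr1.r0=1 thr1.r1=0
thr0.r0=2 thr1.r0=1 thr1.r1=2

outcome vector order: (thr0.r0,thr1.r0,thr1.r1)
|PSO outcomes| = 8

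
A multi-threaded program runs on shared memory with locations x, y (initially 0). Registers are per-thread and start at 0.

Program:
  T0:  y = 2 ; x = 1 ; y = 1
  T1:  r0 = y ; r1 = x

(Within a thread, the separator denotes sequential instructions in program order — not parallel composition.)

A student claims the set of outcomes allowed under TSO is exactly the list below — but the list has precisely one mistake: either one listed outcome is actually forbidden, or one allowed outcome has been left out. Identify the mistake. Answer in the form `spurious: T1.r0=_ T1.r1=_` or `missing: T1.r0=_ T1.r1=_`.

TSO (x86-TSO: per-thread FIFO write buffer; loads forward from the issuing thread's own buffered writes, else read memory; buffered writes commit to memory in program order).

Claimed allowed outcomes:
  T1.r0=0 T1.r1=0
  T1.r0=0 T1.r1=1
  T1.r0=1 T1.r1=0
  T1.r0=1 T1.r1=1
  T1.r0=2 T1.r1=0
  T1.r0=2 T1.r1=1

spurious: T1.r0=1 T1.r1=0

outcome vector order: (T1.r0,T1.r1)
under TSO → 0/0, 0/1, 1/1, 2/0, 2/1
claimed∖TSO = {1/0}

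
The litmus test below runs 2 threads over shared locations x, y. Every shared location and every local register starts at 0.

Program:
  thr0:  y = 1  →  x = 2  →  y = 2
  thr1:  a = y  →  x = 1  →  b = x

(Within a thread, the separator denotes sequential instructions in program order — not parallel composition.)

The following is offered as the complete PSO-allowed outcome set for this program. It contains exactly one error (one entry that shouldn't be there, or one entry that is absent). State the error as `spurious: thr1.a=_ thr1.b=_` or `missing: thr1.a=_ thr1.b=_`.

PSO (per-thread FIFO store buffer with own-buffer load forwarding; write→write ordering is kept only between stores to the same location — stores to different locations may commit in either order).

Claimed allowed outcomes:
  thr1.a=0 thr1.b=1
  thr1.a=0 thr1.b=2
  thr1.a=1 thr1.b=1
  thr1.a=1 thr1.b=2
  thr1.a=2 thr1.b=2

outcome vector order: (thr1.a,thr1.b)
PSO (6): 0/1, 0/2, 1/1, 1/2, 2/1, 2/2
PSO∖claimed = {2/1}

missing: thr1.a=2 thr1.b=1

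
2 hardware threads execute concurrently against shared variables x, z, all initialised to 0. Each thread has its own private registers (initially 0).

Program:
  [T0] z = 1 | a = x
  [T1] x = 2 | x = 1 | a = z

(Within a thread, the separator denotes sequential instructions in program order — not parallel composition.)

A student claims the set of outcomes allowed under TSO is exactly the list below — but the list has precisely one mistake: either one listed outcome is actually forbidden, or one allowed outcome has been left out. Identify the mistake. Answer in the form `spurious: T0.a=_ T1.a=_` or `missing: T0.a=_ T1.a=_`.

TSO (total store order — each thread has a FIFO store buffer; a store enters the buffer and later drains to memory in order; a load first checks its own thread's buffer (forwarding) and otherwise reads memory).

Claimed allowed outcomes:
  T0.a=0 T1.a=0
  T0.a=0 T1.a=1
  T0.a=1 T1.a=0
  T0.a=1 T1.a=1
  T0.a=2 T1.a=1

missing: T0.a=2 T1.a=0

outcome vector order: (T0.a,T1.a)
TSO: 6 outcomes — {<0 0> <0 1> <1 0> <1 1> <2 0> <2 1>}
TSO∖claimed = {<2 0>}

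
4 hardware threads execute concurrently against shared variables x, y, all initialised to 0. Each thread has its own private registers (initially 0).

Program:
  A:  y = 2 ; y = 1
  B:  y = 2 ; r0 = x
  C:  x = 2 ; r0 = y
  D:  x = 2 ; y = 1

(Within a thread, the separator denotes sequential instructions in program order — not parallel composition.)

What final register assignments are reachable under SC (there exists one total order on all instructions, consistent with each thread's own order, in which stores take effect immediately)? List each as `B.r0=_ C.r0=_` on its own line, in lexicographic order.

outcome vector order: (B.r0,C.r0)
|SC outcomes| = 5

B.r0=0 C.r0=1
B.r0=0 C.r0=2
B.r0=2 C.r0=0
B.r0=2 C.r0=1
B.r0=2 C.r0=2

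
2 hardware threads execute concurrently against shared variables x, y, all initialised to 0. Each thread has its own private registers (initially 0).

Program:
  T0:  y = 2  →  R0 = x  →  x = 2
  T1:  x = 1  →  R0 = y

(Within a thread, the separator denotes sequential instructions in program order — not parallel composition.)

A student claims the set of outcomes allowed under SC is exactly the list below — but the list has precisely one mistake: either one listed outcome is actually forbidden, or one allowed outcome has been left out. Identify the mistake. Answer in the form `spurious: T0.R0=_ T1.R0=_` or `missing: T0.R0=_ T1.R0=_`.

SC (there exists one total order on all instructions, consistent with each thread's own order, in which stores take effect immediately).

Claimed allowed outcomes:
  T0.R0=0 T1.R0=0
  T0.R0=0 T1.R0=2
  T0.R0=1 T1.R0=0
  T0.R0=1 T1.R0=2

spurious: T0.R0=0 T1.R0=0

outcome vector order: (T0.R0,T1.R0)
SC (3): (0,2), (1,0), (1,2)
claimed∖SC = {(0,0)}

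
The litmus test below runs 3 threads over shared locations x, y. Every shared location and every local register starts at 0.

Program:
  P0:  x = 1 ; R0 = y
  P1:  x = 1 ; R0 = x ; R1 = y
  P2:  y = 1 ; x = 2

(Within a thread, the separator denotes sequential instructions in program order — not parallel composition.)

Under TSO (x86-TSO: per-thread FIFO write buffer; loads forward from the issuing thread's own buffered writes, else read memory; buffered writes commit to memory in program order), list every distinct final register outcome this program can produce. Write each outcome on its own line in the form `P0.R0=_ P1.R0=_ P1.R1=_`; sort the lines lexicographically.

P0.R0=0 P1.R0=1 P1.R1=0
P0.R0=0 P1.R0=1 P1.R1=1
P0.R0=0 P1.R0=2 P1.R1=1
P0.R0=1 P1.R0=1 P1.R1=0
P0.R0=1 P1.R0=1 P1.R1=1
P0.R0=1 P1.R0=2 P1.R1=1

outcome vector order: (P0.R0,P1.R0,P1.R1)
|TSO outcomes| = 6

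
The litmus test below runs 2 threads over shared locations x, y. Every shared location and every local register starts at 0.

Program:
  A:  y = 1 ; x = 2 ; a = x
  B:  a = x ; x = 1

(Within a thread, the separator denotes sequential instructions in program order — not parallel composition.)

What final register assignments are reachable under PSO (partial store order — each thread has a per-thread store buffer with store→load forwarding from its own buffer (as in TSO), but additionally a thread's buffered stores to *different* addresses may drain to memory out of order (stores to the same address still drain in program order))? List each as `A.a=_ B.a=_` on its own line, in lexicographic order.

A.a=1 B.a=0
A.a=1 B.a=2
A.a=2 B.a=0
A.a=2 B.a=2

outcome vector order: (A.a,B.a)
|PSO outcomes| = 4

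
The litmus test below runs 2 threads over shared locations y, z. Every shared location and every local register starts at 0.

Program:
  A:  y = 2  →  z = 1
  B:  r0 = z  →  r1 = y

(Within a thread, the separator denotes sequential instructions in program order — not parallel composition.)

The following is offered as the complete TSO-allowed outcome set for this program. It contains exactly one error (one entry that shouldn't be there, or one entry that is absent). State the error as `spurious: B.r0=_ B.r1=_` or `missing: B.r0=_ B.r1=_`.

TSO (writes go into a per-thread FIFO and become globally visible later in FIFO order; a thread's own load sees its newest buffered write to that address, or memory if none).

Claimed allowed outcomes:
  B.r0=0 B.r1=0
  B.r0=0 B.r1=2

missing: B.r0=1 B.r1=2

outcome vector order: (B.r0,B.r1)
under TSO → 0/0 0/2 1/2
TSO∖claimed = {1/2}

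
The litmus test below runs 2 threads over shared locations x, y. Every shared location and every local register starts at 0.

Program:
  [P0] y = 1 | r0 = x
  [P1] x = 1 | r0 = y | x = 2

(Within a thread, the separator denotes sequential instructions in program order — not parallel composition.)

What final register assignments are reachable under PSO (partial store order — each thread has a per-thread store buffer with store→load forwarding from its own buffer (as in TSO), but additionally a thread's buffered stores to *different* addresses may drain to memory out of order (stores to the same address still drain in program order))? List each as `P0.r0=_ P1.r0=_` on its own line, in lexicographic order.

outcome vector order: (P0.r0,P1.r0)
|PSO outcomes| = 6

P0.r0=0 P1.r0=0
P0.r0=0 P1.r0=1
P0.r0=1 P1.r0=0
P0.r0=1 P1.r0=1
P0.r0=2 P1.r0=0
P0.r0=2 P1.r0=1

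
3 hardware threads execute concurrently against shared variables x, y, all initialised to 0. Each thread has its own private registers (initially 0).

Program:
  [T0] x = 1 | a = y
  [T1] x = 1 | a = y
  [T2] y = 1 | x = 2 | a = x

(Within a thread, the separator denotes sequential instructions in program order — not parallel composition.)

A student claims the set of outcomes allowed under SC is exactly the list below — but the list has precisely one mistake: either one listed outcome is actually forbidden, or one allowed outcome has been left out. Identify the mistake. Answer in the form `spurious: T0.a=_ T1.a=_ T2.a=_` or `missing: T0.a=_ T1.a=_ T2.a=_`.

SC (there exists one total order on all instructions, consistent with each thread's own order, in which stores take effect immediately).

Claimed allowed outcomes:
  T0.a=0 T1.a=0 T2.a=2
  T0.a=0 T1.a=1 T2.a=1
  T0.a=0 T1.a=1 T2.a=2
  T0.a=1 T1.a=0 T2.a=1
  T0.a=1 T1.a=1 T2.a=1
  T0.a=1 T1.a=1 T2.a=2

outcome vector order: (T0.a,T1.a,T2.a)
[SC] allowed = {(0,0,2); (0,1,1); (0,1,2); (1,0,1); (1,0,2); (1,1,1); (1,1,2)}
SC∖claimed = {(1,0,2)}

missing: T0.a=1 T1.a=0 T2.a=2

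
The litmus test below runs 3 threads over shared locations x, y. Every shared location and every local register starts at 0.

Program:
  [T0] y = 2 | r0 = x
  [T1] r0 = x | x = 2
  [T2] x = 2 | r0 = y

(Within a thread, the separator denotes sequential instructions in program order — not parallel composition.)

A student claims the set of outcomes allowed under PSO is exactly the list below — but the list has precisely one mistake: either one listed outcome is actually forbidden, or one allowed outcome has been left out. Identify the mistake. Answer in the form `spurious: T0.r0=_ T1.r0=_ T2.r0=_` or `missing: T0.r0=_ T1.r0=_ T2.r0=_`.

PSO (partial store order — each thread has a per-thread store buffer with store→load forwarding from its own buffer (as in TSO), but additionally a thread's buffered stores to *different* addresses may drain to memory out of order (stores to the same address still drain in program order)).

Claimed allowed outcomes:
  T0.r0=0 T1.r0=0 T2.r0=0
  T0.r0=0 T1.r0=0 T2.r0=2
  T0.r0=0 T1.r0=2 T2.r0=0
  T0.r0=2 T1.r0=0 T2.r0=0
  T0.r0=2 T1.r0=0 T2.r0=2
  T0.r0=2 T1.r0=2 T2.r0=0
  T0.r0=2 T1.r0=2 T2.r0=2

missing: T0.r0=0 T1.r0=2 T2.r0=2

outcome vector order: (T0.r0,T1.r0,T2.r0)
PSO (8): 0/0/0; 0/0/2; 0/2/0; 0/2/2; 2/0/0; 2/0/2; 2/2/0; 2/2/2
PSO∖claimed = {0/2/2}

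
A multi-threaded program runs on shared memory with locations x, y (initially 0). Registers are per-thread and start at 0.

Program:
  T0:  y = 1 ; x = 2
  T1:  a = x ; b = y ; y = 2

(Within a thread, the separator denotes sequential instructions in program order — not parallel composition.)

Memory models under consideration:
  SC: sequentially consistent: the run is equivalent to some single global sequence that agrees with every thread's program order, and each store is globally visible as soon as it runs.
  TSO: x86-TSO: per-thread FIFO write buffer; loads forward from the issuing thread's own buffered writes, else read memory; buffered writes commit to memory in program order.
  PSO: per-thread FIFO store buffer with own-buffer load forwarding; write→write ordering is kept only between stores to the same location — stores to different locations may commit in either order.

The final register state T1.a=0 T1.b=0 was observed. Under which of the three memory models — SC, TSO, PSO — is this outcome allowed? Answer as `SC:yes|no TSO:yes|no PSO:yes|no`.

SC:yes TSO:yes PSO:yes

outcome vector order: (T1.a,T1.b)
SC (3): 0/0, 0/1, 2/1
TSO (3): 0/0, 0/1, 2/1
PSO (4): 0/0, 0/1, 2/0, 2/1
target 0/0 ∈ {SC,TSO,PSO}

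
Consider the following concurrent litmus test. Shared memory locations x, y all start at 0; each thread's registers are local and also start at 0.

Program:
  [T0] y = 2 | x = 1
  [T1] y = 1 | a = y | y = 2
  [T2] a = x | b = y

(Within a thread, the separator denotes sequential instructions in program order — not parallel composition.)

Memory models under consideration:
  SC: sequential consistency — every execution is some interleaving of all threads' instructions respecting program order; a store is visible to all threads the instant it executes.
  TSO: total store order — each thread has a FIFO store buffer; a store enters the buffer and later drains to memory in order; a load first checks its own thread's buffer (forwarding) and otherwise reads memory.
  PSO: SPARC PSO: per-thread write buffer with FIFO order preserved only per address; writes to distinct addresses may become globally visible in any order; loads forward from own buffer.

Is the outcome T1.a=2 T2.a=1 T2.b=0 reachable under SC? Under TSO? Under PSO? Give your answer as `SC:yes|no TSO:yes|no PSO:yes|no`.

SC:no TSO:no PSO:yes

outcome vector order: (T1.a,T2.a,T2.b)
under SC → (1,0,0), (1,0,1), (1,0,2), (1,1,1), (1,1,2), (2,0,0), (2,0,1), (2,0,2), (2,1,2)
under TSO → (1,0,0), (1,0,1), (1,0,2), (1,1,1), (1,1,2), (2,0,0), (2,0,1), (2,0,2), (2,1,2)
under PSO → (1,0,0), (1,0,1), (1,0,2), (1,1,0), (1,1,1), (1,1,2), (2,0,0), (2,0,1), (2,0,2), (2,1,0), (2,1,1), (2,1,2)
target (2,1,0) ∈ {PSO}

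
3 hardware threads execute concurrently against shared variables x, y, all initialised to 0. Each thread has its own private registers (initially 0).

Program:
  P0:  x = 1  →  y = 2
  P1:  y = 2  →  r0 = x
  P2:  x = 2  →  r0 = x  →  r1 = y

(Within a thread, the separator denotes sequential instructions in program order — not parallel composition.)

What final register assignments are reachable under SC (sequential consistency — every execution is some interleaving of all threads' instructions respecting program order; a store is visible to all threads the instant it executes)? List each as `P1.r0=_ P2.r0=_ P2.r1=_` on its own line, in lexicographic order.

outcome vector order: (P1.r0,P2.r0,P2.r1)
|SC outcomes| = 9

P1.r0=0 P2.r0=1 P2.r1=2
P1.r0=0 P2.r0=2 P2.r1=2
P1.r0=1 P2.r0=1 P2.r1=0
P1.r0=1 P2.r0=1 P2.r1=2
P1.r0=1 P2.r0=2 P2.r1=0
P1.r0=1 P2.r0=2 P2.r1=2
P1.r0=2 P2.r0=1 P2.r1=2
P1.r0=2 P2.r0=2 P2.r1=0
P1.r0=2 P2.r0=2 P2.r1=2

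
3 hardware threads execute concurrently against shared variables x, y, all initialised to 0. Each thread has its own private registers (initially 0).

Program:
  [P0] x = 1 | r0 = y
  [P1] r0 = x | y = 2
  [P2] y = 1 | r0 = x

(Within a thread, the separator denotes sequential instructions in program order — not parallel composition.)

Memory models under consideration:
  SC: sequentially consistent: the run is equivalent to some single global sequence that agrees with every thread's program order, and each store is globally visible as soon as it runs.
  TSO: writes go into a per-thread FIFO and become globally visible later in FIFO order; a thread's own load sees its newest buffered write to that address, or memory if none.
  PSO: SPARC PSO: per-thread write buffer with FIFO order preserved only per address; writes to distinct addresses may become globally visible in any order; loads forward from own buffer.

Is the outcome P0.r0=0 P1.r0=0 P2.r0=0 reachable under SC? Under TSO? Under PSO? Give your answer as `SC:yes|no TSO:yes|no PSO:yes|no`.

outcome vector order: (P0.r0,P1.r0,P2.r0)
[SC] allowed = {(0,0,1); (0,1,1); (1,0,0); (1,0,1); (1,1,0); (1,1,1); (2,0,0); (2,0,1); (2,1,0); (2,1,1)}
[TSO] allowed = {(0,0,0); (0,0,1); (0,1,0); (0,1,1); (1,0,0); (1,0,1); (1,1,0); (1,1,1); (2,0,0); (2,0,1); (2,1,0); (2,1,1)}
[PSO] allowed = {(0,0,0); (0,0,1); (0,1,0); (0,1,1); (1,0,0); (1,0,1); (1,1,0); (1,1,1); (2,0,0); (2,0,1); (2,1,0); (2,1,1)}
target (0,0,0) ∈ {TSO,PSO}

SC:no TSO:yes PSO:yes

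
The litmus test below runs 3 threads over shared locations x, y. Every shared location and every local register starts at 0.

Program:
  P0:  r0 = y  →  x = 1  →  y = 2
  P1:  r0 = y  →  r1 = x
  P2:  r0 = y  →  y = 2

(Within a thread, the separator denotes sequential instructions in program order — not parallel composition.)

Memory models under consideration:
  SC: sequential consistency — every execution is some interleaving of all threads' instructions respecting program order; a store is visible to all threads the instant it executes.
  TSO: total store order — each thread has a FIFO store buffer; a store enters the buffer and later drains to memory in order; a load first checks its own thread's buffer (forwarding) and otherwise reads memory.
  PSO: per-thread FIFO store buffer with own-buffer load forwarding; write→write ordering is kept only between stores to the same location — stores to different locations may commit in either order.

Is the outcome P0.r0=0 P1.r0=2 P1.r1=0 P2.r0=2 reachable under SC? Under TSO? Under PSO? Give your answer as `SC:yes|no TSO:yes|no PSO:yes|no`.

outcome vector order: (P0.r0,P1.r0,P1.r1,P2.r0)
[SC] allowed = {(0,0,0,0), (0,0,0,2), (0,0,1,0), (0,0,1,2), (0,2,0,0), (0,2,1,0), (0,2,1,2), (2,0,0,0), (2,0,1,0), (2,2,0,0), (2,2,1,0)}
[TSO] allowed = {(0,0,0,0), (0,0,0,2), (0,0,1,0), (0,0,1,2), (0,2,0,0), (0,2,1,0), (0,2,1,2), (2,0,0,0), (2,0,1,0), (2,2,0,0), (2,2,1,0)}
[PSO] allowed = {(0,0,0,0), (0,0,0,2), (0,0,1,0), (0,0,1,2), (0,2,0,0), (0,2,0,2), (0,2,1,0), (0,2,1,2), (2,0,0,0), (2,0,1,0), (2,2,0,0), (2,2,1,0)}
target (0,2,0,2) ∈ {PSO}

SC:no TSO:no PSO:yes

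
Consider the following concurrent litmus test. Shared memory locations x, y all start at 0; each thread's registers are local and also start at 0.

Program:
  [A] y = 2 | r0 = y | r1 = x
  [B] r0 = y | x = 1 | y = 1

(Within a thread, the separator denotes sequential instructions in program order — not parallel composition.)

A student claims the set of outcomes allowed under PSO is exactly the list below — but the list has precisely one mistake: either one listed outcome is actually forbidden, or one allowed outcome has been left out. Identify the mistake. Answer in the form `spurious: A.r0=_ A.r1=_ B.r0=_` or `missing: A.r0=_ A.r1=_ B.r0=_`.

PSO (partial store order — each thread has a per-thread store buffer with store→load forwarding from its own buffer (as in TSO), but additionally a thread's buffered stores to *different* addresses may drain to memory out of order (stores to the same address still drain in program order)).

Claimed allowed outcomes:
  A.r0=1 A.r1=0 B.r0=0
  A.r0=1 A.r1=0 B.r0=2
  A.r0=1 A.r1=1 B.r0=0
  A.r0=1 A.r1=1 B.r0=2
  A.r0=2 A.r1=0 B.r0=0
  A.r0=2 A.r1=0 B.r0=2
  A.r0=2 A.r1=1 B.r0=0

missing: A.r0=2 A.r1=1 B.r0=2

outcome vector order: (A.r0,A.r1,B.r0)
PSO (8): (1,0,0), (1,0,2), (1,1,0), (1,1,2), (2,0,0), (2,0,2), (2,1,0), (2,1,2)
PSO∖claimed = {(2,1,2)}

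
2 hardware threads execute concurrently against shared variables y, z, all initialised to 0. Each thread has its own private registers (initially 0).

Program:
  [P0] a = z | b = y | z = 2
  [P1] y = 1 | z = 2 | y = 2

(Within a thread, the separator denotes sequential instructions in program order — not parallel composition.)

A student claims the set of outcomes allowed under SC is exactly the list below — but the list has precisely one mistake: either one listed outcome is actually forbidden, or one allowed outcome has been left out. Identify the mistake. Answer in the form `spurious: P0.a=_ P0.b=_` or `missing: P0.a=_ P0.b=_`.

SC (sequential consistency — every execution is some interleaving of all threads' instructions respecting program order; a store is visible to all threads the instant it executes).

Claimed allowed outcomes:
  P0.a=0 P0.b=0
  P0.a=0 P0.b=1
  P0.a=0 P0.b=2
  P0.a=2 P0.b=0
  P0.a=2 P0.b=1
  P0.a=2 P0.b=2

spurious: P0.a=2 P0.b=0

outcome vector order: (P0.a,P0.b)
[SC] allowed = {00; 01; 02; 21; 22}
claimed∖SC = {20}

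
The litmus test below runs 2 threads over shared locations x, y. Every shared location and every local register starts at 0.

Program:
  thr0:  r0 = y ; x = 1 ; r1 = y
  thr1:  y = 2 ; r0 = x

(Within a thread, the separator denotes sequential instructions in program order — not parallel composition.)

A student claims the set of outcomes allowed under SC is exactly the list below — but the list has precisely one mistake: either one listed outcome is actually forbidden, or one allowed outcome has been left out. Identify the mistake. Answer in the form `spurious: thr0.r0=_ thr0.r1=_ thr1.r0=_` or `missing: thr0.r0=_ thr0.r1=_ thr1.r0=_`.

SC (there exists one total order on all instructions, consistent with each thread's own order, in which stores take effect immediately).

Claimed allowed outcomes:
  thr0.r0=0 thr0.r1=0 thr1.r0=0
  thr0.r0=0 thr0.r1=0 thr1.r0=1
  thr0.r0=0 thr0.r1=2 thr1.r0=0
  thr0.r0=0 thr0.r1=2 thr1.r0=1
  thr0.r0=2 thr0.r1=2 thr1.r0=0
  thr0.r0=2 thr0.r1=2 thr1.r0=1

outcome vector order: (thr0.r0,thr0.r1,thr1.r0)
[SC] allowed = {(0,0,1), (0,2,0), (0,2,1), (2,2,0), (2,2,1)}
claimed∖SC = {(0,0,0)}

spurious: thr0.r0=0 thr0.r1=0 thr1.r0=0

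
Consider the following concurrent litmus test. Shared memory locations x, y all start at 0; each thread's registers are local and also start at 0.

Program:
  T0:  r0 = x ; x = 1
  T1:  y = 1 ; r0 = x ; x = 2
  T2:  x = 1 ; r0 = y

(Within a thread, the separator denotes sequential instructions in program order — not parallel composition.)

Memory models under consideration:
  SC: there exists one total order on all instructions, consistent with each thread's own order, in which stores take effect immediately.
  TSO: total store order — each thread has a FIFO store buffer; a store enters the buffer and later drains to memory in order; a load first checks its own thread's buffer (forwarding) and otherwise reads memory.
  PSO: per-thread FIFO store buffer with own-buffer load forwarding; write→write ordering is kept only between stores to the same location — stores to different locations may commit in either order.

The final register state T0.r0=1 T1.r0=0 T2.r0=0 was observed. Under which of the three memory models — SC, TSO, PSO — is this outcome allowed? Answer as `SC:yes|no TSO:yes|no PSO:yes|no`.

SC:no TSO:yes PSO:yes

outcome vector order: (T0.r0,T1.r0,T2.r0)
SC (9): (0,0,1), (0,1,0), (0,1,1), (1,0,1), (1,1,0), (1,1,1), (2,0,1), (2,1,0), (2,1,1)
TSO (12): (0,0,0), (0,0,1), (0,1,0), (0,1,1), (1,0,0), (1,0,1), (1,1,0), (1,1,1), (2,0,0), (2,0,1), (2,1,0), (2,1,1)
PSO (12): (0,0,0), (0,0,1), (0,1,0), (0,1,1), (1,0,0), (1,0,1), (1,1,0), (1,1,1), (2,0,0), (2,0,1), (2,1,0), (2,1,1)
target (1,0,0) ∈ {TSO,PSO}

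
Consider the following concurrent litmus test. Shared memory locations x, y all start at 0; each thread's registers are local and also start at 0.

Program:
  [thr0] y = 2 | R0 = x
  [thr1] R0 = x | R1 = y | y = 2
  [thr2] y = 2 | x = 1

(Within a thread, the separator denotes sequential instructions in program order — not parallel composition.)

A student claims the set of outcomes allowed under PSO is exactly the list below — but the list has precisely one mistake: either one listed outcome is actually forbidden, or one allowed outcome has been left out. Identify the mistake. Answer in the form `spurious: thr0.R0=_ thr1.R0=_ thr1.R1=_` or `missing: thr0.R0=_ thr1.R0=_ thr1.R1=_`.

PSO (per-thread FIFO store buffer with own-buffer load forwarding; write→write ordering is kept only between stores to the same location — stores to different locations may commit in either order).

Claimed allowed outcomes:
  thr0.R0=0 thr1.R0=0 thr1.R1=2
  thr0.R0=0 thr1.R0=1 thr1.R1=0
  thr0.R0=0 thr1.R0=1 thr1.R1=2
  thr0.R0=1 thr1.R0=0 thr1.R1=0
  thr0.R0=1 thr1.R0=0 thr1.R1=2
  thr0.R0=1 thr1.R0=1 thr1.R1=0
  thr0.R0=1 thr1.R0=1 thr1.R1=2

outcome vector order: (thr0.R0,thr1.R0,thr1.R1)
under PSO → 0/0/0; 0/0/2; 0/1/0; 0/1/2; 1/0/0; 1/0/2; 1/1/0; 1/1/2
PSO∖claimed = {0/0/0}

missing: thr0.R0=0 thr1.R0=0 thr1.R1=0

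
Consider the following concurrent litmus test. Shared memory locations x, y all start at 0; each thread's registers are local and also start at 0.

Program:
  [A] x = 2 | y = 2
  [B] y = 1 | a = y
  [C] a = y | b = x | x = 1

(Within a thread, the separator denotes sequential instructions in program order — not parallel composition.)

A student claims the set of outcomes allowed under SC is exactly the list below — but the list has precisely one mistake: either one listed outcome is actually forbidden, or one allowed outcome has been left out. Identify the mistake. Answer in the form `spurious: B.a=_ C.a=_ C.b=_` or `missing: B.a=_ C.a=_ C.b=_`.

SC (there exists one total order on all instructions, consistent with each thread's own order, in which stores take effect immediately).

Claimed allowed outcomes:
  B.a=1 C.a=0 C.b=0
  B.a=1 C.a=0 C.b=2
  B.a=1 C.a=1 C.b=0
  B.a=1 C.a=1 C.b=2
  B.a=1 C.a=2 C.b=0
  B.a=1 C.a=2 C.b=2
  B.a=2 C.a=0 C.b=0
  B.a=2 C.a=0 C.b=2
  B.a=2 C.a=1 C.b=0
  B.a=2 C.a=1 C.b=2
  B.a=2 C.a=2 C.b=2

spurious: B.a=1 C.a=2 C.b=0

outcome vector order: (B.a,C.a,C.b)
under SC → <1 0 0>; <1 0 2>; <1 1 0>; <1 1 2>; <1 2 2>; <2 0 0>; <2 0 2>; <2 1 0>; <2 1 2>; <2 2 2>
claimed∖SC = {<1 2 0>}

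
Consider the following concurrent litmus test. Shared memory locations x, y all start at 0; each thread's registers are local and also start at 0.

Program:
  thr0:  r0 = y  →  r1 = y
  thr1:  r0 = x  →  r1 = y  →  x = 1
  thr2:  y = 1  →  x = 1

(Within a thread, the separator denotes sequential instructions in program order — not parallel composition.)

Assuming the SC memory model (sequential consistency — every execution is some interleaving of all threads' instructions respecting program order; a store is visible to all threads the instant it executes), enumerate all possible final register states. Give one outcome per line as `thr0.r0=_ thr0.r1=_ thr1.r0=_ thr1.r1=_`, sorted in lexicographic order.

thr0.r0=0 thr0.r1=0 thr1.r0=0 thr1.r1=0
thr0.r0=0 thr0.r1=0 thr1.r0=0 thr1.r1=1
thr0.r0=0 thr0.r1=0 thr1.r0=1 thr1.r1=1
thr0.r0=0 thr0.r1=1 thr1.r0=0 thr1.r1=0
thr0.r0=0 thr0.r1=1 thr1.r0=0 thr1.r1=1
thr0.r0=0 thr0.r1=1 thr1.r0=1 thr1.r1=1
thr0.r0=1 thr0.r1=1 thr1.r0=0 thr1.r1=0
thr0.r0=1 thr0.r1=1 thr1.r0=0 thr1.r1=1
thr0.r0=1 thr0.r1=1 thr1.r0=1 thr1.r1=1

outcome vector order: (thr0.r0,thr0.r1,thr1.r0,thr1.r1)
|SC outcomes| = 9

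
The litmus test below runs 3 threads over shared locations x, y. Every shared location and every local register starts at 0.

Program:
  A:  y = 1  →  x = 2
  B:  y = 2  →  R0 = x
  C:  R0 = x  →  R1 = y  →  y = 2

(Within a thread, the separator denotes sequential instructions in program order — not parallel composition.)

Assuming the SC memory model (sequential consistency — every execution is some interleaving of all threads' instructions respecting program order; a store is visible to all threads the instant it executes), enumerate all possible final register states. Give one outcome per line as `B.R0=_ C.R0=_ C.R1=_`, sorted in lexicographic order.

outcome vector order: (B.R0,C.R0,C.R1)
|SC outcomes| = 10

B.R0=0 C.R0=0 C.R1=0
B.R0=0 C.R0=0 C.R1=1
B.R0=0 C.R0=0 C.R1=2
B.R0=0 C.R0=2 C.R1=1
B.R0=0 C.R0=2 C.R1=2
B.R0=2 C.R0=0 C.R1=0
B.R0=2 C.R0=0 C.R1=1
B.R0=2 C.R0=0 C.R1=2
B.R0=2 C.R0=2 C.R1=1
B.R0=2 C.R0=2 C.R1=2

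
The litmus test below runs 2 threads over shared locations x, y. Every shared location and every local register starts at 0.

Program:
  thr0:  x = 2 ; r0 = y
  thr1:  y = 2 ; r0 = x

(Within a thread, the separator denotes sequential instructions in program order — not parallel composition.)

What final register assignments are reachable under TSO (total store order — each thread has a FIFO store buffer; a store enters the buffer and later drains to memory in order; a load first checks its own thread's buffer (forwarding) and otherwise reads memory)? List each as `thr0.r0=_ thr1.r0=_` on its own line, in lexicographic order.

thr0.r0=0 thr1.r0=0
thr0.r0=0 thr1.r0=2
thr0.r0=2 thr1.r0=0
thr0.r0=2 thr1.r0=2

outcome vector order: (thr0.r0,thr1.r0)
|TSO outcomes| = 4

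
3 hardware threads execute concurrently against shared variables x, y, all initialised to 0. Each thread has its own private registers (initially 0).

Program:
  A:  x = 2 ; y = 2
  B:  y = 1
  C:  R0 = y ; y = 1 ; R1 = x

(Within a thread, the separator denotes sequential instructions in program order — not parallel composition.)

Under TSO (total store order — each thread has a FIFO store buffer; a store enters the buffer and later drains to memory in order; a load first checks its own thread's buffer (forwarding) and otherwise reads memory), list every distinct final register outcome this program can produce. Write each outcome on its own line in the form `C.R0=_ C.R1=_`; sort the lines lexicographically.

outcome vector order: (C.R0,C.R1)
|TSO outcomes| = 5

C.R0=0 C.R1=0
C.R0=0 C.R1=2
C.R0=1 C.R1=0
C.R0=1 C.R1=2
C.R0=2 C.R1=2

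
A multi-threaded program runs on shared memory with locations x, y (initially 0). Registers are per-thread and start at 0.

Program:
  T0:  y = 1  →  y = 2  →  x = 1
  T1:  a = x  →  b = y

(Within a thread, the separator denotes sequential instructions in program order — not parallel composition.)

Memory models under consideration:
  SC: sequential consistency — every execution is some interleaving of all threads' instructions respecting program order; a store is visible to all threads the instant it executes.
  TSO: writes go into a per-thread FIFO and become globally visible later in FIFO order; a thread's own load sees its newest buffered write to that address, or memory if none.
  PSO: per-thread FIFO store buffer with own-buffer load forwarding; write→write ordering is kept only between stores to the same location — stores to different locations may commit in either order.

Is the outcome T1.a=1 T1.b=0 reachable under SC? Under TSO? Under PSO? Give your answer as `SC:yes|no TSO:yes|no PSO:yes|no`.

outcome vector order: (T1.a,T1.b)
SC (4): <0 0>, <0 1>, <0 2>, <1 2>
TSO (4): <0 0>, <0 1>, <0 2>, <1 2>
PSO (6): <0 0>, <0 1>, <0 2>, <1 0>, <1 1>, <1 2>
target <1 0> ∈ {PSO}

SC:no TSO:no PSO:yes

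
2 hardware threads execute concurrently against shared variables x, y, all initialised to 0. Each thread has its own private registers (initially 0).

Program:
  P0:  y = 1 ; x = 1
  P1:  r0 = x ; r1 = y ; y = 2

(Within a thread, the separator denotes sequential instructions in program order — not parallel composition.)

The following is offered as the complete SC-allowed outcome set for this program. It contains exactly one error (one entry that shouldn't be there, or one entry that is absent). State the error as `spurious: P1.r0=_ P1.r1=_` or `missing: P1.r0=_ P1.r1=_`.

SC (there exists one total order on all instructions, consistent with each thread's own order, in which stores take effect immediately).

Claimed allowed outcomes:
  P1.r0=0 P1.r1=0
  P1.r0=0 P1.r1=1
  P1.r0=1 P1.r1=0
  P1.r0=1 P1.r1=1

spurious: P1.r0=1 P1.r1=0

outcome vector order: (P1.r0,P1.r1)
[SC] allowed = {0/0; 0/1; 1/1}
claimed∖SC = {1/0}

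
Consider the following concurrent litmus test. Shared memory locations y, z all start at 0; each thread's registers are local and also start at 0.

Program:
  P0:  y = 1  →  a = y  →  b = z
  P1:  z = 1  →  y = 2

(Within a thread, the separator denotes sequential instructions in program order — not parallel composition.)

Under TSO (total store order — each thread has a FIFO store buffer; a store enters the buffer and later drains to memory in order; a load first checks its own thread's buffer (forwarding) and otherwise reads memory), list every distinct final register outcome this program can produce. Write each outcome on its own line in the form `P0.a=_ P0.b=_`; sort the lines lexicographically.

P0.a=1 P0.b=0
P0.a=1 P0.b=1
P0.a=2 P0.b=1

outcome vector order: (P0.a,P0.b)
|TSO outcomes| = 3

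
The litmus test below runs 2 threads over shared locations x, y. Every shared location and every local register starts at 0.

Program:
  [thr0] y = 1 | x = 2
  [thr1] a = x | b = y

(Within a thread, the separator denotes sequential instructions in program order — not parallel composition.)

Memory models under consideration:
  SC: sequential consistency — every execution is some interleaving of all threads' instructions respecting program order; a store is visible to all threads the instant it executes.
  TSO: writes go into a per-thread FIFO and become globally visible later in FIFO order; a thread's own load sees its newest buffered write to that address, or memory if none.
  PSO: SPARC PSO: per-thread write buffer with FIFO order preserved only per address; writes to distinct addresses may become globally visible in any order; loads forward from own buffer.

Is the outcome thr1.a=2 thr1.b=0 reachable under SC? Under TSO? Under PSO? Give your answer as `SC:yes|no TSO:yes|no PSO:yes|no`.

SC:no TSO:no PSO:yes

outcome vector order: (thr1.a,thr1.b)
SC (3): 0/0, 0/1, 2/1
TSO (3): 0/0, 0/1, 2/1
PSO (4): 0/0, 0/1, 2/0, 2/1
target 2/0 ∈ {PSO}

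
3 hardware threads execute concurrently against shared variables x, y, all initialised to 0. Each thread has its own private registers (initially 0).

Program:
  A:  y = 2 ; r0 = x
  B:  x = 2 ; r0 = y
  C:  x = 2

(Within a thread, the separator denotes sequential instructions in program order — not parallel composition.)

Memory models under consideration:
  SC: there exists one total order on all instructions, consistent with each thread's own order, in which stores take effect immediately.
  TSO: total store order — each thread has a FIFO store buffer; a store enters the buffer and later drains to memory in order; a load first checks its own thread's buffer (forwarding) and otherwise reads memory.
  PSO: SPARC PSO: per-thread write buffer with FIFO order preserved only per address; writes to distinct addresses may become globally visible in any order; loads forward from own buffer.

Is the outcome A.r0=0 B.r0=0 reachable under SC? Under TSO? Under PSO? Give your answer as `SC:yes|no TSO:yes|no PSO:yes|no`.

SC:no TSO:yes PSO:yes

outcome vector order: (A.r0,B.r0)
SC (3): <0 2>, <2 0>, <2 2>
TSO (4): <0 0>, <0 2>, <2 0>, <2 2>
PSO (4): <0 0>, <0 2>, <2 0>, <2 2>
target <0 0> ∈ {TSO,PSO}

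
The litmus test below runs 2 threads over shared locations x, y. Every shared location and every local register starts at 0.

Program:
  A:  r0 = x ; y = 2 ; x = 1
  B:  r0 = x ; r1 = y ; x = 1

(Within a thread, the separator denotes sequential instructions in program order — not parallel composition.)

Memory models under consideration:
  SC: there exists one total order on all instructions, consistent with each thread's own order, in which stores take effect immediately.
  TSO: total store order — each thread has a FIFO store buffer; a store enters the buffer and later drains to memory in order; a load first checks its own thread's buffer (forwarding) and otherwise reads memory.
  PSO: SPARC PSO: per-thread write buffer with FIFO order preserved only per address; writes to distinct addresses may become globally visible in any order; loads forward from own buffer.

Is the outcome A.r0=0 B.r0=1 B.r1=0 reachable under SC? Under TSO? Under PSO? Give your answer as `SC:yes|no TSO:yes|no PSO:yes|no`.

outcome vector order: (A.r0,B.r0,B.r1)
SC (4): (0,0,0); (0,0,2); (0,1,2); (1,0,0)
TSO (4): (0,0,0); (0,0,2); (0,1,2); (1,0,0)
PSO (5): (0,0,0); (0,0,2); (0,1,0); (0,1,2); (1,0,0)
target (0,1,0) ∈ {PSO}

SC:no TSO:no PSO:yes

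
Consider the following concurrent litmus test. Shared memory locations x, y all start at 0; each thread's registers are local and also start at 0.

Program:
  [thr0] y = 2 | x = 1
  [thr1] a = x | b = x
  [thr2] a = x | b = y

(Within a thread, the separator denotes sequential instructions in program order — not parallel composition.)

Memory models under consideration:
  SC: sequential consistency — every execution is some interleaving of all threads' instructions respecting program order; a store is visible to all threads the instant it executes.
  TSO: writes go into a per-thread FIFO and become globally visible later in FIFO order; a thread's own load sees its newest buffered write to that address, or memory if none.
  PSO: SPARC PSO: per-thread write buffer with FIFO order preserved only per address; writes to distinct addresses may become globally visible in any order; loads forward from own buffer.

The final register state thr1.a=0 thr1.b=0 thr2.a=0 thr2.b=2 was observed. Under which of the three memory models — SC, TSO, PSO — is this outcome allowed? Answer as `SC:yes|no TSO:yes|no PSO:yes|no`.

SC:yes TSO:yes PSO:yes

outcome vector order: (thr1.a,thr1.b,thr2.a,thr2.b)
SC: 9 outcomes — {(0,0,0,0), (0,0,0,2), (0,0,1,2), (0,1,0,0), (0,1,0,2), (0,1,1,2), (1,1,0,0), (1,1,0,2), (1,1,1,2)}
TSO: 9 outcomes — {(0,0,0,0), (0,0,0,2), (0,0,1,2), (0,1,0,0), (0,1,0,2), (0,1,1,2), (1,1,0,0), (1,1,0,2), (1,1,1,2)}
PSO: 12 outcomes — {(0,0,0,0), (0,0,0,2), (0,0,1,0), (0,0,1,2), (0,1,0,0), (0,1,0,2), (0,1,1,0), (0,1,1,2), (1,1,0,0), (1,1,0,2), (1,1,1,0), (1,1,1,2)}
target (0,0,0,2) ∈ {SC,TSO,PSO}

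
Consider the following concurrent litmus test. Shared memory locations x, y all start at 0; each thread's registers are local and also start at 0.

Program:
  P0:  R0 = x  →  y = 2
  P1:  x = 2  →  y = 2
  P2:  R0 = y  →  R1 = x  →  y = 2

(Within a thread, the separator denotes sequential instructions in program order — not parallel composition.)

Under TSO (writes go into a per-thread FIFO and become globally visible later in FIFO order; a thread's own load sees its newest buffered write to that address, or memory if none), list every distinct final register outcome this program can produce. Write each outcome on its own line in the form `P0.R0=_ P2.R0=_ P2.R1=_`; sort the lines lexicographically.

outcome vector order: (P0.R0,P2.R0,P2.R1)
|TSO outcomes| = 7

P0.R0=0 P2.R0=0 P2.R1=0
P0.R0=0 P2.R0=0 P2.R1=2
P0.R0=0 P2.R0=2 P2.R1=0
P0.R0=0 P2.R0=2 P2.R1=2
P0.R0=2 P2.R0=0 P2.R1=0
P0.R0=2 P2.R0=0 P2.R1=2
P0.R0=2 P2.R0=2 P2.R1=2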